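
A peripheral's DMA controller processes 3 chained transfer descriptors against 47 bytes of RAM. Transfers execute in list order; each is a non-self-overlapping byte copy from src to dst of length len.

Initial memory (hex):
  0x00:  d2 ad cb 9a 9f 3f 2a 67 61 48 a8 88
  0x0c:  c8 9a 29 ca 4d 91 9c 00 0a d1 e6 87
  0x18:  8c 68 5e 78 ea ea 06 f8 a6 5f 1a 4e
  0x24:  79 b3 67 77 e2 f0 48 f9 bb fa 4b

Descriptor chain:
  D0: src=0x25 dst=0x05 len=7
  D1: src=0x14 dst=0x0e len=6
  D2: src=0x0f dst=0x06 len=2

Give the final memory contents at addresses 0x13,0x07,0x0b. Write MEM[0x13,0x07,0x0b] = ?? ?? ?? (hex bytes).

[0] 0x25->0x05 len=7 : b3 67 77 e2 f0 48 f9
[1] 0x14->0x0e len=6 : 0a d1 e6 87 8c 68
[2] 0x0f->0x06 len=2 : d1 e6
query mem[0x13]=0x68, mem[0x07]=0xe6, mem[0x0b]=0xf9

MEM[0x13,0x07,0x0b] = 68 e6 f9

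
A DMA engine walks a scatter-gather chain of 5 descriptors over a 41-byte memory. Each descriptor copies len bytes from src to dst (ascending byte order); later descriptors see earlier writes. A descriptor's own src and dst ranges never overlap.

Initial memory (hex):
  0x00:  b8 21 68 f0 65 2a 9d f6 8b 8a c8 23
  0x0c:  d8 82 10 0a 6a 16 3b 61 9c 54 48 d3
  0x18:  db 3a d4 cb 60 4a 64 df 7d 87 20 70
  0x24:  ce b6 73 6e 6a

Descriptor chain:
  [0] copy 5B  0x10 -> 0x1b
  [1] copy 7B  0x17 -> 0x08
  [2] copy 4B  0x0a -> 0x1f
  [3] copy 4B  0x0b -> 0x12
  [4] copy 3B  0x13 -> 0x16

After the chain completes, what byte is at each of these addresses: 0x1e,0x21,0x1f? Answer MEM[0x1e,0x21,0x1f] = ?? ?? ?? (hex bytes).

MEM[0x1e,0x21,0x1f] = 61 6a 3a

#0 dst[0x1b+5] := {0x6a,0x16,0x3b,0x61,0x9c}
#1 dst[0x08+7] := {0xd3,0xdb,0x3a,0xd4,0x6a,0x16,0x3b}
#2 dst[0x1f+4] := {0x3a,0xd4,0x6a,0x16}
#3 dst[0x12+4] := {0xd4,0x6a,0x16,0x3b}
#4 dst[0x16+3] := {0x6a,0x16,0x3b}
query mem[0x1e]=0x61, mem[0x21]=0x6a, mem[0x1f]=0x3a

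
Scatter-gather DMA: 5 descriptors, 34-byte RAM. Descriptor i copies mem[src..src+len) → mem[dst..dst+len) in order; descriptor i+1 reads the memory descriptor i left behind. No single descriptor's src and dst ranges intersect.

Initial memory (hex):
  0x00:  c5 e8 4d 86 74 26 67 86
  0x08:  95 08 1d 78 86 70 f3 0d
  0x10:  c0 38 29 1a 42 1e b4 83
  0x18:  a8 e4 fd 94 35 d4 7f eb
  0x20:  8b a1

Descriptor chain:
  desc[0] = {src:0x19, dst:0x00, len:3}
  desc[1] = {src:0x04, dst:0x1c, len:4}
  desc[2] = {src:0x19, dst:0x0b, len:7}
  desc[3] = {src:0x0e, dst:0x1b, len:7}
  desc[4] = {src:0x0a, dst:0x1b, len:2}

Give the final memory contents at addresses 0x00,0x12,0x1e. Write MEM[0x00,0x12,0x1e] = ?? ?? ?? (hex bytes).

MEM[0x00,0x12,0x1e] = e4 29 86

#0 dst[0x00+3] := {0xe4,0xfd,0x94}
#1 dst[0x1c+4] := {0x74,0x26,0x67,0x86}
#2 dst[0x0b+7] := {0xe4,0xfd,0x94,0x74,0x26,0x67,0x86}
#3 dst[0x1b+7] := {0x74,0x26,0x67,0x86,0x29,0x1a,0x42}
#4 dst[0x1b+2] := {0x1d,0xe4}
query mem[0x00]=0xe4, mem[0x12]=0x29, mem[0x1e]=0x86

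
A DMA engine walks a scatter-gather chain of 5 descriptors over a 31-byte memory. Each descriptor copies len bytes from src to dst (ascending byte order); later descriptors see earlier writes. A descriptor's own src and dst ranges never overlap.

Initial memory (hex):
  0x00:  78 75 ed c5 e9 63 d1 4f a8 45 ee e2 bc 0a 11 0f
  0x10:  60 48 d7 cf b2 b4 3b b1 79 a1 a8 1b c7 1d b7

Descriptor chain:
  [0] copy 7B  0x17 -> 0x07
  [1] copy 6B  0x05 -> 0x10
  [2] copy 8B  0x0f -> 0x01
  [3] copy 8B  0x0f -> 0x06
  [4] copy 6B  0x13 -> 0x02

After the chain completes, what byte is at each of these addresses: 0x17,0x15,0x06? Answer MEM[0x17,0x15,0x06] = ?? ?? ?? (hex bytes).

MEM[0x17,0x15,0x06] = b1 a8 b1

D0: mem[0x07..0x0d] <- [b1 79 a1 a8 1b c7 1d]
D1: mem[0x10..0x15] <- [63 d1 b1 79 a1 a8]
D2: mem[0x01..0x08] <- [0f 63 d1 b1 79 a1 a8 3b]
D3: mem[0x06..0x0d] <- [0f 63 d1 b1 79 a1 a8 3b]
D4: mem[0x02..0x07] <- [79 a1 a8 3b b1 79]
query mem[0x17]=0xb1, mem[0x15]=0xa8, mem[0x06]=0xb1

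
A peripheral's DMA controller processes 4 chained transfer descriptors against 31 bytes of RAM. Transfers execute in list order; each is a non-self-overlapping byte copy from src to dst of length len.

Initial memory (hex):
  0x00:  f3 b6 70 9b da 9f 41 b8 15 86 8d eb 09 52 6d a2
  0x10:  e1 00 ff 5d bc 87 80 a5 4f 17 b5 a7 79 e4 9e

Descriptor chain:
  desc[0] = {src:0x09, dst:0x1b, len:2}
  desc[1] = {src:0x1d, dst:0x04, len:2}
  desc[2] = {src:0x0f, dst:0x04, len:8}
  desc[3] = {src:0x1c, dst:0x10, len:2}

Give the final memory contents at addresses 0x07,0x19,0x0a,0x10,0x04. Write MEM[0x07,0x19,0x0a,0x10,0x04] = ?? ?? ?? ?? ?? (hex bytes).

#0 dst[0x1b+2] := {0x86,0x8d}
#1 dst[0x04+2] := {0xe4,0x9e}
#2 dst[0x04+8] := {0xa2,0xe1,0x00,0xff,0x5d,0xbc,0x87,0x80}
#3 dst[0x10+2] := {0x8d,0xe4}
query mem[0x07]=0xff, mem[0x19]=0x17, mem[0x0a]=0x87, mem[0x10]=0x8d, mem[0x04]=0xa2

MEM[0x07,0x19,0x0a,0x10,0x04] = ff 17 87 8d a2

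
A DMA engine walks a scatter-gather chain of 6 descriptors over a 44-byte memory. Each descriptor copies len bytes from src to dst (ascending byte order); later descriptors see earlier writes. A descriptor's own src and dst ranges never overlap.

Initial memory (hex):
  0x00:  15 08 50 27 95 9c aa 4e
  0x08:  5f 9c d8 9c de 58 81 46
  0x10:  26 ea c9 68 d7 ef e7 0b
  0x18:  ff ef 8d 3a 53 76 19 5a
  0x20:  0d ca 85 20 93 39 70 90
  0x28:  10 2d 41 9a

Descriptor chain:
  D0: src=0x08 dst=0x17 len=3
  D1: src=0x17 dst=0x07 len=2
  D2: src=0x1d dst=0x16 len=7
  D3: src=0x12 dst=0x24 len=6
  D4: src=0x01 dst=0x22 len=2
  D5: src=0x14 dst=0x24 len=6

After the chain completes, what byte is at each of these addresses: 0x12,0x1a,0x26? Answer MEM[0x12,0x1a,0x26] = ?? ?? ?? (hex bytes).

MEM[0x12,0x1a,0x26] = c9 ca 76

#0 dst[0x17+3] := {0x5f,0x9c,0xd8}
#1 dst[0x07+2] := {0x5f,0x9c}
#2 dst[0x16+7] := {0x76,0x19,0x5a,0x0d,0xca,0x85,0x20}
#3 dst[0x24+6] := {0xc9,0x68,0xd7,0xef,0x76,0x19}
#4 dst[0x22+2] := {0x08,0x50}
#5 dst[0x24+6] := {0xd7,0xef,0x76,0x19,0x5a,0x0d}
query mem[0x12]=0xc9, mem[0x1a]=0xca, mem[0x26]=0x76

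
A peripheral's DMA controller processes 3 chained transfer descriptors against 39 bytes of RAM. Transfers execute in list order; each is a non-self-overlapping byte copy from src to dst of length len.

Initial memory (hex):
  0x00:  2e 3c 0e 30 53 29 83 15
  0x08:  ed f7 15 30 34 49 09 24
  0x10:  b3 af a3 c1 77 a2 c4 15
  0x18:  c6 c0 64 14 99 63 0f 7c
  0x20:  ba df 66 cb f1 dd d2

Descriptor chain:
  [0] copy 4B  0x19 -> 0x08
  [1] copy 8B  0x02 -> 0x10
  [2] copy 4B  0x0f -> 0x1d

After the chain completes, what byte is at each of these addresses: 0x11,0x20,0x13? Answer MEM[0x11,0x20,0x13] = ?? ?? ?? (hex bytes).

#0 dst[0x08+4] := {0xc0,0x64,0x14,0x99}
#1 dst[0x10+8] := {0x0e,0x30,0x53,0x29,0x83,0x15,0xc0,0x64}
#2 dst[0x1d+4] := {0x24,0x0e,0x30,0x53}
query mem[0x11]=0x30, mem[0x20]=0x53, mem[0x13]=0x29

MEM[0x11,0x20,0x13] = 30 53 29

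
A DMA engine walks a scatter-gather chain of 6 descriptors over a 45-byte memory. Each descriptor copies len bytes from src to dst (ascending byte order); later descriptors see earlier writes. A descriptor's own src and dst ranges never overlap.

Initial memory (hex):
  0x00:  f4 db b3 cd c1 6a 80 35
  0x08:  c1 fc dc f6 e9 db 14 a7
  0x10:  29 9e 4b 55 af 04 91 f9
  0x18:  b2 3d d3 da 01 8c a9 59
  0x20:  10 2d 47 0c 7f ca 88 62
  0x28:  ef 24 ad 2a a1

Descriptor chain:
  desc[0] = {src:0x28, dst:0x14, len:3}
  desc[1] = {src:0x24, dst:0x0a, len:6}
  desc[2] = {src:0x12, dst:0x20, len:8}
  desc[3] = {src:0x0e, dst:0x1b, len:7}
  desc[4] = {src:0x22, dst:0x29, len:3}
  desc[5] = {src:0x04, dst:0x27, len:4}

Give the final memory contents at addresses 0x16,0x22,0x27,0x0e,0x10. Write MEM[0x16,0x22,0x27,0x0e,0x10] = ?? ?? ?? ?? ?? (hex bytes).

MEM[0x16,0x22,0x27,0x0e,0x10] = ad ef c1 ef 29

[0] 0x28->0x14 len=3 : ef 24 ad
[1] 0x24->0x0a len=6 : 7f ca 88 62 ef 24
[2] 0x12->0x20 len=8 : 4b 55 ef 24 ad f9 b2 3d
[3] 0x0e->0x1b len=7 : ef 24 29 9e 4b 55 ef
[4] 0x22->0x29 len=3 : ef 24 ad
[5] 0x04->0x27 len=4 : c1 6a 80 35
query mem[0x16]=0xad, mem[0x22]=0xef, mem[0x27]=0xc1, mem[0x0e]=0xef, mem[0x10]=0x29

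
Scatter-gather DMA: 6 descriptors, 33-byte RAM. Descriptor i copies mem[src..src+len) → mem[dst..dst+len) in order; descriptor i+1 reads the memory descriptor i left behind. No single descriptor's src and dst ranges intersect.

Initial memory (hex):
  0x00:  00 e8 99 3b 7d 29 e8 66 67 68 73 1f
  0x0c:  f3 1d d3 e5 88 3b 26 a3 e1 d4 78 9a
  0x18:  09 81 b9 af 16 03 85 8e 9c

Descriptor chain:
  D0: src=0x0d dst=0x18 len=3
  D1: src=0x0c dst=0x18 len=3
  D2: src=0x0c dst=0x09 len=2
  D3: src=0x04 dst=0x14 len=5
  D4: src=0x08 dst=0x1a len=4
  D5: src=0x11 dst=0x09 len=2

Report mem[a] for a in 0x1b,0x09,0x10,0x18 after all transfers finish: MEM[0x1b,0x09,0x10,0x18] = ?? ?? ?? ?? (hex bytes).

[0] 0x0d->0x18 len=3 : 1d d3 e5
[1] 0x0c->0x18 len=3 : f3 1d d3
[2] 0x0c->0x09 len=2 : f3 1d
[3] 0x04->0x14 len=5 : 7d 29 e8 66 67
[4] 0x08->0x1a len=4 : 67 f3 1d 1f
[5] 0x11->0x09 len=2 : 3b 26
query mem[0x1b]=0xf3, mem[0x09]=0x3b, mem[0x10]=0x88, mem[0x18]=0x67

MEM[0x1b,0x09,0x10,0x18] = f3 3b 88 67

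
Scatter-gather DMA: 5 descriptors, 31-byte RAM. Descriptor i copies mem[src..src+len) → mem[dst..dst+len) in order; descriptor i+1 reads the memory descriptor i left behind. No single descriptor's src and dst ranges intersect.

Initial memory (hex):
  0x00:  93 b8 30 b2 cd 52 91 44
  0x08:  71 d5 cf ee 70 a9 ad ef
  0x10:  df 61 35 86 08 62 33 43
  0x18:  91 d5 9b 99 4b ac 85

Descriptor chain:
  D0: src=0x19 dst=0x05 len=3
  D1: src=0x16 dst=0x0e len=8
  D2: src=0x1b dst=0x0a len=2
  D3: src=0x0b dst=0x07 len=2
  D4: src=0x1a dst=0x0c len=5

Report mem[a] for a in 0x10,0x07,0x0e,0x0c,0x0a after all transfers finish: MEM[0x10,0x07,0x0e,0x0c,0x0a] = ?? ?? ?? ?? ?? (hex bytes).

#0 dst[0x05+3] := {0xd5,0x9b,0x99}
#1 dst[0x0e+8] := {0x33,0x43,0x91,0xd5,0x9b,0x99,0x4b,0xac}
#2 dst[0x0a+2] := {0x99,0x4b}
#3 dst[0x07+2] := {0x4b,0x70}
#4 dst[0x0c+5] := {0x9b,0x99,0x4b,0xac,0x85}
query mem[0x10]=0x85, mem[0x07]=0x4b, mem[0x0e]=0x4b, mem[0x0c]=0x9b, mem[0x0a]=0x99

MEM[0x10,0x07,0x0e,0x0c,0x0a] = 85 4b 4b 9b 99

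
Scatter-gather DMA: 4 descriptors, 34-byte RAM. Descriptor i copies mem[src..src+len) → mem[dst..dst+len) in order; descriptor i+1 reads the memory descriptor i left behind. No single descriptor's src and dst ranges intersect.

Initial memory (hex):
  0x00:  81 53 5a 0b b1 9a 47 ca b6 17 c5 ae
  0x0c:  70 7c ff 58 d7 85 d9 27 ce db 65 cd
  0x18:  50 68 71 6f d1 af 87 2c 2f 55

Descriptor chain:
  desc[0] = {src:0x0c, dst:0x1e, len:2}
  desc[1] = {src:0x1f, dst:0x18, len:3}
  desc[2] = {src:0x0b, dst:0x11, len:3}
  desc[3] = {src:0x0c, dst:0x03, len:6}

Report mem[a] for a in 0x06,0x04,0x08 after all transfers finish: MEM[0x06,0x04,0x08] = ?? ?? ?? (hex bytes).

MEM[0x06,0x04,0x08] = 58 7c ae

D0: mem[0x1e..0x1f] <- [70 7c]
D1: mem[0x18..0x1a] <- [7c 2f 55]
D2: mem[0x11..0x13] <- [ae 70 7c]
D3: mem[0x03..0x08] <- [70 7c ff 58 d7 ae]
query mem[0x06]=0x58, mem[0x04]=0x7c, mem[0x08]=0xae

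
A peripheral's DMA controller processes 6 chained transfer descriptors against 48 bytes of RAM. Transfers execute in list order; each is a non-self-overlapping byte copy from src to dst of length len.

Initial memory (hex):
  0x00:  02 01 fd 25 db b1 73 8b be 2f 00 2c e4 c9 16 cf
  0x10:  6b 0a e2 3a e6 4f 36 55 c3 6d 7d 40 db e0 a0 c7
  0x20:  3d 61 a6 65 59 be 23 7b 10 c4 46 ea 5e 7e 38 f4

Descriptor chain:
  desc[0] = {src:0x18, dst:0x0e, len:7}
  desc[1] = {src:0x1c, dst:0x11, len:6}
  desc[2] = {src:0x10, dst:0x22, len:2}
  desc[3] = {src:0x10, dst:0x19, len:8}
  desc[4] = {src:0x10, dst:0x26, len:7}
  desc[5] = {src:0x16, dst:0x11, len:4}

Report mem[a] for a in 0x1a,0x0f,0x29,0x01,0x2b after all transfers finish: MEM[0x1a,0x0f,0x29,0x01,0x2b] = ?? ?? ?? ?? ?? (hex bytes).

[0] 0x18->0x0e len=7 : c3 6d 7d 40 db e0 a0
[1] 0x1c->0x11 len=6 : db e0 a0 c7 3d 61
[2] 0x10->0x22 len=2 : 7d db
[3] 0x10->0x19 len=8 : 7d db e0 a0 c7 3d 61 55
[4] 0x10->0x26 len=7 : 7d db e0 a0 c7 3d 61
[5] 0x16->0x11 len=4 : 61 55 c3 7d
query mem[0x1a]=0xdb, mem[0x0f]=0x6d, mem[0x29]=0xa0, mem[0x01]=0x01, mem[0x2b]=0x3d

MEM[0x1a,0x0f,0x29,0x01,0x2b] = db 6d a0 01 3d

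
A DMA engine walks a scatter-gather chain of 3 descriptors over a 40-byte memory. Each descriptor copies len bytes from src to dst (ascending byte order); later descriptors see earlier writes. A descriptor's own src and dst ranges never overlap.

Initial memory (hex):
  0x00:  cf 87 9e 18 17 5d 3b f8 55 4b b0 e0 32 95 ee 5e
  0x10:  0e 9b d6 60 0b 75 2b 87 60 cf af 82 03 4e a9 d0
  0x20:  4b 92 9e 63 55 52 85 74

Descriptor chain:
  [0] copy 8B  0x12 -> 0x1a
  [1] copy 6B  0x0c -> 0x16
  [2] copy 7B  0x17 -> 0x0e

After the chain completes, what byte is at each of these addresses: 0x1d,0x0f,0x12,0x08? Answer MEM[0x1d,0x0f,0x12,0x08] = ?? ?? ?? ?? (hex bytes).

MEM[0x1d,0x0f,0x12,0x08] = 75 ee 9b 55

#0 dst[0x1a+8] := {0xd6,0x60,0x0b,0x75,0x2b,0x87,0x60,0xcf}
#1 dst[0x16+6] := {0x32,0x95,0xee,0x5e,0x0e,0x9b}
#2 dst[0x0e+7] := {0x95,0xee,0x5e,0x0e,0x9b,0x0b,0x75}
query mem[0x1d]=0x75, mem[0x0f]=0xee, mem[0x12]=0x9b, mem[0x08]=0x55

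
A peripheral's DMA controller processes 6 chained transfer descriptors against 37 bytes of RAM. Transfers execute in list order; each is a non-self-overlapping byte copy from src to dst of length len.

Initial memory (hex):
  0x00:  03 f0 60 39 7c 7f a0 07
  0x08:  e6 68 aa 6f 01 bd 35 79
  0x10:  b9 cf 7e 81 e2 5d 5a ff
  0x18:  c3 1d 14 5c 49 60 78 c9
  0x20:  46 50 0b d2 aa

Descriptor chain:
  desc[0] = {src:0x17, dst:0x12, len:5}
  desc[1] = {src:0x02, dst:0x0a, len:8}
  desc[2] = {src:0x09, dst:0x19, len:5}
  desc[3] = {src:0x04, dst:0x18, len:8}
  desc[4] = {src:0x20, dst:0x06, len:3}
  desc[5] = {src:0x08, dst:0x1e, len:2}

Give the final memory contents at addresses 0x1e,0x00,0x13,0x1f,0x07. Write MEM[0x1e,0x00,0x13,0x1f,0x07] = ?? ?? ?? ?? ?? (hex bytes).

MEM[0x1e,0x00,0x13,0x1f,0x07] = 0b 03 c3 68 50

#0 dst[0x12+5] := {0xff,0xc3,0x1d,0x14,0x5c}
#1 dst[0x0a+8] := {0x60,0x39,0x7c,0x7f,0xa0,0x07,0xe6,0x68}
#2 dst[0x19+5] := {0x68,0x60,0x39,0x7c,0x7f}
#3 dst[0x18+8] := {0x7c,0x7f,0xa0,0x07,0xe6,0x68,0x60,0x39}
#4 dst[0x06+3] := {0x46,0x50,0x0b}
#5 dst[0x1e+2] := {0x0b,0x68}
query mem[0x1e]=0x0b, mem[0x00]=0x03, mem[0x13]=0xc3, mem[0x1f]=0x68, mem[0x07]=0x50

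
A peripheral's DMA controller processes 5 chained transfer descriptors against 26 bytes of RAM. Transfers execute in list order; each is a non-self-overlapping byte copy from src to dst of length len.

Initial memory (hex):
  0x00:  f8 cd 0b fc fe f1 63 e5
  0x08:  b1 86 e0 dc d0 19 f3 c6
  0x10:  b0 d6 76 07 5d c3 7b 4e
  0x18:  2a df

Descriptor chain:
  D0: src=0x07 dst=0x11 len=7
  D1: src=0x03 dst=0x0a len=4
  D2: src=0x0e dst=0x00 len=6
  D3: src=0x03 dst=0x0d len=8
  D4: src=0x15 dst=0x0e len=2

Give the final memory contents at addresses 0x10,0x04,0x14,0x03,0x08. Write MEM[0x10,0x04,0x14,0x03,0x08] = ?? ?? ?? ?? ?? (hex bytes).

#0 dst[0x11+7] := {0xe5,0xb1,0x86,0xe0,0xdc,0xd0,0x19}
#1 dst[0x0a+4] := {0xfc,0xfe,0xf1,0x63}
#2 dst[0x00+6] := {0xf3,0xc6,0xb0,0xe5,0xb1,0x86}
#3 dst[0x0d+8] := {0xe5,0xb1,0x86,0x63,0xe5,0xb1,0x86,0xfc}
#4 dst[0x0e+2] := {0xdc,0xd0}
query mem[0x10]=0x63, mem[0x04]=0xb1, mem[0x14]=0xfc, mem[0x03]=0xe5, mem[0x08]=0xb1

MEM[0x10,0x04,0x14,0x03,0x08] = 63 b1 fc e5 b1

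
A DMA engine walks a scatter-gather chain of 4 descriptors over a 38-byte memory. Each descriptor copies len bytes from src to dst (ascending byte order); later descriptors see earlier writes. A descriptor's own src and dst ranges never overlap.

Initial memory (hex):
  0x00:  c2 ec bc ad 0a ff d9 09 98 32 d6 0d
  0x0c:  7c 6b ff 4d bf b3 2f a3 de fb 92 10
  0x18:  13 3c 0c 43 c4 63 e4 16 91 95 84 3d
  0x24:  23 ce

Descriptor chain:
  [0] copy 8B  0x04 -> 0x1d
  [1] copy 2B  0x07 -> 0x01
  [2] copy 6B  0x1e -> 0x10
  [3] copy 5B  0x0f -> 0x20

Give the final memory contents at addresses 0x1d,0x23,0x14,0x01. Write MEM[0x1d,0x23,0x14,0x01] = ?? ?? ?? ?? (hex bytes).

D0: mem[0x1d..0x24] <- [0a ff d9 09 98 32 d6 0d]
D1: mem[0x01..0x02] <- [09 98]
D2: mem[0x10..0x15] <- [ff d9 09 98 32 d6]
D3: mem[0x20..0x24] <- [4d ff d9 09 98]
query mem[0x1d]=0x0a, mem[0x23]=0x09, mem[0x14]=0x32, mem[0x01]=0x09

MEM[0x1d,0x23,0x14,0x01] = 0a 09 32 09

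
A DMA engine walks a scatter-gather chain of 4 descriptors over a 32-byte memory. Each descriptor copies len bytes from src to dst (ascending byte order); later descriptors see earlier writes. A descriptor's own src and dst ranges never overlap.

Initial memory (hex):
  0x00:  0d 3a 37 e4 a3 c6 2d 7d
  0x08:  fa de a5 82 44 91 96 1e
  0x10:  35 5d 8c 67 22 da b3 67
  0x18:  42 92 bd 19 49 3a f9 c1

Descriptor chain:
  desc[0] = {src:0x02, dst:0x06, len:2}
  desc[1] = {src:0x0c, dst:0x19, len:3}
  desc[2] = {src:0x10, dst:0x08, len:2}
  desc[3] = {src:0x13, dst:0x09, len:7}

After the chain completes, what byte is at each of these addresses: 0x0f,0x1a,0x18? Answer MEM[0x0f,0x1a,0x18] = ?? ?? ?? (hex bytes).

D0: mem[0x06..0x07] <- [37 e4]
D1: mem[0x19..0x1b] <- [44 91 96]
D2: mem[0x08..0x09] <- [35 5d]
D3: mem[0x09..0x0f] <- [67 22 da b3 67 42 44]
query mem[0x0f]=0x44, mem[0x1a]=0x91, mem[0x18]=0x42

MEM[0x0f,0x1a,0x18] = 44 91 42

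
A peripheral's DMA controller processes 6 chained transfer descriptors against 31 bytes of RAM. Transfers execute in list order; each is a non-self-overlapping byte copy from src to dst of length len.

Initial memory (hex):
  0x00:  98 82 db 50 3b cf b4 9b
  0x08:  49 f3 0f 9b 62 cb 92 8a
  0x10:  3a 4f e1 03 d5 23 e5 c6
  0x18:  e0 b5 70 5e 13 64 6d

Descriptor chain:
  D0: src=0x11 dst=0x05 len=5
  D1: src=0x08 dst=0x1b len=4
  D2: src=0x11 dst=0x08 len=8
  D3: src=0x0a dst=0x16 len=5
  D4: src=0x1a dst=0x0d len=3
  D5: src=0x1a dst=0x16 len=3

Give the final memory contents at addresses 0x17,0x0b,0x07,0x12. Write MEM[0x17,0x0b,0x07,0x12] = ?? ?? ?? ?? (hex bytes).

#0 dst[0x05+5] := {0x4f,0xe1,0x03,0xd5,0x23}
#1 dst[0x1b+4] := {0xd5,0x23,0x0f,0x9b}
#2 dst[0x08+8] := {0x4f,0xe1,0x03,0xd5,0x23,0xe5,0xc6,0xe0}
#3 dst[0x16+5] := {0x03,0xd5,0x23,0xe5,0xc6}
#4 dst[0x0d+3] := {0xc6,0xd5,0x23}
#5 dst[0x16+3] := {0xc6,0xd5,0x23}
query mem[0x17]=0xd5, mem[0x0b]=0xd5, mem[0x07]=0x03, mem[0x12]=0xe1

MEM[0x17,0x0b,0x07,0x12] = d5 d5 03 e1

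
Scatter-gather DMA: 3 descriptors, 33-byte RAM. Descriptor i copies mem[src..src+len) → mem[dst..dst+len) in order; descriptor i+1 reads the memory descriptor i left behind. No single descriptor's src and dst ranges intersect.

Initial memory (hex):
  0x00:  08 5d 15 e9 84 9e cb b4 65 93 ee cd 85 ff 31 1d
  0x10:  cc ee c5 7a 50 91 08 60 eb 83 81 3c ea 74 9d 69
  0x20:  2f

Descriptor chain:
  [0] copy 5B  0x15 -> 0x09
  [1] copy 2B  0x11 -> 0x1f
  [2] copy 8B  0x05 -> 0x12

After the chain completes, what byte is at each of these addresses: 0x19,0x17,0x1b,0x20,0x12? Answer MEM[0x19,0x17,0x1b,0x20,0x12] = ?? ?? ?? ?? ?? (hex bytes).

MEM[0x19,0x17,0x1b,0x20,0x12] = eb 08 3c c5 9e

[0] 0x15->0x09 len=5 : 91 08 60 eb 83
[1] 0x11->0x1f len=2 : ee c5
[2] 0x05->0x12 len=8 : 9e cb b4 65 91 08 60 eb
query mem[0x19]=0xeb, mem[0x17]=0x08, mem[0x1b]=0x3c, mem[0x20]=0xc5, mem[0x12]=0x9e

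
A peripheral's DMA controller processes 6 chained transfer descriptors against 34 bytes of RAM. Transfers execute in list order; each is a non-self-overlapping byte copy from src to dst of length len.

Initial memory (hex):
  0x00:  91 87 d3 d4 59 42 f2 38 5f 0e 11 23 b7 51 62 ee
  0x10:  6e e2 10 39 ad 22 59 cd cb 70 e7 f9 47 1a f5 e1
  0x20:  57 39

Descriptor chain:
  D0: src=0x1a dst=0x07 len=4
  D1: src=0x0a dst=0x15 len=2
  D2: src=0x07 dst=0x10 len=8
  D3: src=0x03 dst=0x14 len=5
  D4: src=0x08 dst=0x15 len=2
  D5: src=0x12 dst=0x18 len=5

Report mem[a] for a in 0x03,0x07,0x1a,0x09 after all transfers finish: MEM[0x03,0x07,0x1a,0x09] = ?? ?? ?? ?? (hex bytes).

D0: mem[0x07..0x0a] <- [e7 f9 47 1a]
D1: mem[0x15..0x16] <- [1a 23]
D2: mem[0x10..0x17] <- [e7 f9 47 1a 23 b7 51 62]
D3: mem[0x14..0x18] <- [d4 59 42 f2 e7]
D4: mem[0x15..0x16] <- [f9 47]
D5: mem[0x18..0x1c] <- [47 1a d4 f9 47]
query mem[0x03]=0xd4, mem[0x07]=0xe7, mem[0x1a]=0xd4, mem[0x09]=0x47

MEM[0x03,0x07,0x1a,0x09] = d4 e7 d4 47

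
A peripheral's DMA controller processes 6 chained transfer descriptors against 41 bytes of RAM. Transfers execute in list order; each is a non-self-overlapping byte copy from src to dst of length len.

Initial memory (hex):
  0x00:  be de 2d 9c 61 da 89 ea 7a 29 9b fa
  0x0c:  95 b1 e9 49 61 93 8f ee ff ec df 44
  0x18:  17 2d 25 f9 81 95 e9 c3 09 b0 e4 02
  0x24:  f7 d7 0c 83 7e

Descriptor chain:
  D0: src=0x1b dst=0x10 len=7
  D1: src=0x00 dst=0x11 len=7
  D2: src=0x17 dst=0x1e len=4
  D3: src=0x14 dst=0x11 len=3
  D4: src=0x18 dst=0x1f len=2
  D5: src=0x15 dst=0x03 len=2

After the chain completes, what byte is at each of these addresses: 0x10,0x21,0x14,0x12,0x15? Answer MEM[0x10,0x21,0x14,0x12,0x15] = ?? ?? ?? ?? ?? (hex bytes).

MEM[0x10,0x21,0x14,0x12,0x15] = f9 25 9c 61 61

#0 dst[0x10+7] := {0xf9,0x81,0x95,0xe9,0xc3,0x09,0xb0}
#1 dst[0x11+7] := {0xbe,0xde,0x2d,0x9c,0x61,0xda,0x89}
#2 dst[0x1e+4] := {0x89,0x17,0x2d,0x25}
#3 dst[0x11+3] := {0x9c,0x61,0xda}
#4 dst[0x1f+2] := {0x17,0x2d}
#5 dst[0x03+2] := {0x61,0xda}
query mem[0x10]=0xf9, mem[0x21]=0x25, mem[0x14]=0x9c, mem[0x12]=0x61, mem[0x15]=0x61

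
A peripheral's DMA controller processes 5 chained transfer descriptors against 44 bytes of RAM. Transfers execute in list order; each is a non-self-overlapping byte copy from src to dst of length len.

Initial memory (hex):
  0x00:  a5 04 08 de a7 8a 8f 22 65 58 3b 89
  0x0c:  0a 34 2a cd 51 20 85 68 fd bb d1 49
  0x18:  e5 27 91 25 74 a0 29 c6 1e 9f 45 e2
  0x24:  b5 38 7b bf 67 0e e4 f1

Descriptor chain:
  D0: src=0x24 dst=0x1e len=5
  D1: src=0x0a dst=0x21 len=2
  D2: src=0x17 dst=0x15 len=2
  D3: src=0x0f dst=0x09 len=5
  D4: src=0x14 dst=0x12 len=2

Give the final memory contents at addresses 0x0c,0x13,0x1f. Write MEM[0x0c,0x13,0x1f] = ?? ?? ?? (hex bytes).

MEM[0x0c,0x13,0x1f] = 85 49 38

#0 dst[0x1e+5] := {0xb5,0x38,0x7b,0xbf,0x67}
#1 dst[0x21+2] := {0x3b,0x89}
#2 dst[0x15+2] := {0x49,0xe5}
#3 dst[0x09+5] := {0xcd,0x51,0x20,0x85,0x68}
#4 dst[0x12+2] := {0xfd,0x49}
query mem[0x0c]=0x85, mem[0x13]=0x49, mem[0x1f]=0x38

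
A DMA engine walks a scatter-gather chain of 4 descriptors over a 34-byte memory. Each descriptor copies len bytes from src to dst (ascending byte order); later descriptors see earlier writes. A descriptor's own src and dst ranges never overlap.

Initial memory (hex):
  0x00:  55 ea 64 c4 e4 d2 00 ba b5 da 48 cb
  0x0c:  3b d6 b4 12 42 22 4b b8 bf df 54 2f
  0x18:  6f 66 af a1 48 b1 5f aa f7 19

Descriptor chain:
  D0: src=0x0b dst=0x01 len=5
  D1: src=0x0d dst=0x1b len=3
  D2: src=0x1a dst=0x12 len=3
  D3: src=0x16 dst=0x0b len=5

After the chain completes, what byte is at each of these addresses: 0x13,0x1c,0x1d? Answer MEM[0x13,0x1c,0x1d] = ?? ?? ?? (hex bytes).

MEM[0x13,0x1c,0x1d] = d6 b4 12

  after D0: wrote 5B at 0x01 = cb3bd6b412
  after D1: wrote 3B at 0x1b = d6b412
  after D2: wrote 3B at 0x12 = afd6b4
  after D3: wrote 5B at 0x0b = 542f6f66af
query mem[0x13]=0xd6, mem[0x1c]=0xb4, mem[0x1d]=0x12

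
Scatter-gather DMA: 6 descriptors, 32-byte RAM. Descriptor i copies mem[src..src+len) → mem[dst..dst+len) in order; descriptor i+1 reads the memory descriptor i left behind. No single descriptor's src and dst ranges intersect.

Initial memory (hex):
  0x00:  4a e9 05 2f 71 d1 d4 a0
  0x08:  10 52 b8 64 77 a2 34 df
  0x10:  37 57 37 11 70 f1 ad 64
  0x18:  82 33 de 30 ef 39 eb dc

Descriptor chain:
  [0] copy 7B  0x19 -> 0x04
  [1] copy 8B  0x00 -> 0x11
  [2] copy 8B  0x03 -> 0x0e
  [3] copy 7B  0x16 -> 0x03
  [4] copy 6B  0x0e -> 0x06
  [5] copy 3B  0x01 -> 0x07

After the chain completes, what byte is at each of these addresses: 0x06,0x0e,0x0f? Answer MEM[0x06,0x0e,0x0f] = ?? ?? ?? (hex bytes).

MEM[0x06,0x0e,0x0f] = 2f 2f 33

D0: mem[0x04..0x0a] <- [33 de 30 ef 39 eb dc]
D1: mem[0x11..0x18] <- [4a e9 05 2f 33 de 30 ef]
D2: mem[0x0e..0x15] <- [2f 33 de 30 ef 39 eb dc]
D3: mem[0x03..0x09] <- [de 30 ef 33 de 30 ef]
D4: mem[0x06..0x0b] <- [2f 33 de 30 ef 39]
D5: mem[0x07..0x09] <- [e9 05 de]
query mem[0x06]=0x2f, mem[0x0e]=0x2f, mem[0x0f]=0x33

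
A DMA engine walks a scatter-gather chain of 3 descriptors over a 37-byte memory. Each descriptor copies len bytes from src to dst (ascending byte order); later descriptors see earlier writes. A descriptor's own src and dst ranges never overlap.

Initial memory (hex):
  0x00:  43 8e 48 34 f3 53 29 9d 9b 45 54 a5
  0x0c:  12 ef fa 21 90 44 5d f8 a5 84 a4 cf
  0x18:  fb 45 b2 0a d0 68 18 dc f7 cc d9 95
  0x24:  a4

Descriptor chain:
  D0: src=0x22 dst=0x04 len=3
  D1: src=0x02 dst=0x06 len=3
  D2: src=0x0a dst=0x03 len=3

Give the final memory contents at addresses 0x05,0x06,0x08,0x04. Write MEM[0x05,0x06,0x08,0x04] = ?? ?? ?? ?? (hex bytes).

D0: mem[0x04..0x06] <- [d9 95 a4]
D1: mem[0x06..0x08] <- [48 34 d9]
D2: mem[0x03..0x05] <- [54 a5 12]
query mem[0x05]=0x12, mem[0x06]=0x48, mem[0x08]=0xd9, mem[0x04]=0xa5

MEM[0x05,0x06,0x08,0x04] = 12 48 d9 a5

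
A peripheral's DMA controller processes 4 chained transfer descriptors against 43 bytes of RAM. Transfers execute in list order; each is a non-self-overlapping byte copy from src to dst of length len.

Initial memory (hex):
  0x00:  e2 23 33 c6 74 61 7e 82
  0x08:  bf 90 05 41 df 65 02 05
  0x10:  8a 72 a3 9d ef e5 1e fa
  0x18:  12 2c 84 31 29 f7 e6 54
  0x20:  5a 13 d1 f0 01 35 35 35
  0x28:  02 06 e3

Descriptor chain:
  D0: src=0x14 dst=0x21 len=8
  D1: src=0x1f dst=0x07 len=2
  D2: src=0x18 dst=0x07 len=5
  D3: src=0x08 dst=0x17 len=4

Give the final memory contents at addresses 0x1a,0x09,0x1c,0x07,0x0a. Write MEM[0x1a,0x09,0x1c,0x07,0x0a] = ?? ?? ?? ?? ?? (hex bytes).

D0: mem[0x21..0x28] <- [ef e5 1e fa 12 2c 84 31]
D1: mem[0x07..0x08] <- [54 5a]
D2: mem[0x07..0x0b] <- [12 2c 84 31 29]
D3: mem[0x17..0x1a] <- [2c 84 31 29]
query mem[0x1a]=0x29, mem[0x09]=0x84, mem[0x1c]=0x29, mem[0x07]=0x12, mem[0x0a]=0x31

MEM[0x1a,0x09,0x1c,0x07,0x0a] = 29 84 29 12 31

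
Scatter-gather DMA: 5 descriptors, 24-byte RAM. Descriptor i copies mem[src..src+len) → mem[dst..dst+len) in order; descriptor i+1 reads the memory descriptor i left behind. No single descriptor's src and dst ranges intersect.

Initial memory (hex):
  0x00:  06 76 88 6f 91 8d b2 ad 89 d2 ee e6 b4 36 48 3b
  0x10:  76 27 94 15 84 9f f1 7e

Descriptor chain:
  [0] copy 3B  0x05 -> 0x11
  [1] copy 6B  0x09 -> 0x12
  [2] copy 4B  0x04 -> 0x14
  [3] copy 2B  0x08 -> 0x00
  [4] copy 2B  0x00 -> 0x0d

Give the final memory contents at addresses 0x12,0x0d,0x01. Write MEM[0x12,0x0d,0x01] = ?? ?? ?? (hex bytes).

[0] 0x05->0x11 len=3 : 8d b2 ad
[1] 0x09->0x12 len=6 : d2 ee e6 b4 36 48
[2] 0x04->0x14 len=4 : 91 8d b2 ad
[3] 0x08->0x00 len=2 : 89 d2
[4] 0x00->0x0d len=2 : 89 d2
query mem[0x12]=0xd2, mem[0x0d]=0x89, mem[0x01]=0xd2

MEM[0x12,0x0d,0x01] = d2 89 d2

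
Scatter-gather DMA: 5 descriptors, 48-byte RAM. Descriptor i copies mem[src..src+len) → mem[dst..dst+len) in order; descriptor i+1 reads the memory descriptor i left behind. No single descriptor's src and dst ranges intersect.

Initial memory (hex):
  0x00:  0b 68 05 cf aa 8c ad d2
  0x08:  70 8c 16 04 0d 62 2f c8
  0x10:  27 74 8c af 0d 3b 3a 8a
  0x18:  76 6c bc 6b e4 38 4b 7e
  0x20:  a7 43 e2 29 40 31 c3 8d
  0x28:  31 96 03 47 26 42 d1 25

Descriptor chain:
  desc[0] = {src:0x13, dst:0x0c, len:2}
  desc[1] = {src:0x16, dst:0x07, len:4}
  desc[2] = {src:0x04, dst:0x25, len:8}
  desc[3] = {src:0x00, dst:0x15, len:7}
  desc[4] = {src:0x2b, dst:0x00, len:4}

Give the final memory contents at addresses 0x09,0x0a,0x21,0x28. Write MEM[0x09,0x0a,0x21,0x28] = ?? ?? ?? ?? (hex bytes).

MEM[0x09,0x0a,0x21,0x28] = 76 6c 43 3a

#0 dst[0x0c+2] := {0xaf,0x0d}
#1 dst[0x07+4] := {0x3a,0x8a,0x76,0x6c}
#2 dst[0x25+8] := {0xaa,0x8c,0xad,0x3a,0x8a,0x76,0x6c,0x04}
#3 dst[0x15+7] := {0x0b,0x68,0x05,0xcf,0xaa,0x8c,0xad}
#4 dst[0x00+4] := {0x6c,0x04,0x42,0xd1}
query mem[0x09]=0x76, mem[0x0a]=0x6c, mem[0x21]=0x43, mem[0x28]=0x3a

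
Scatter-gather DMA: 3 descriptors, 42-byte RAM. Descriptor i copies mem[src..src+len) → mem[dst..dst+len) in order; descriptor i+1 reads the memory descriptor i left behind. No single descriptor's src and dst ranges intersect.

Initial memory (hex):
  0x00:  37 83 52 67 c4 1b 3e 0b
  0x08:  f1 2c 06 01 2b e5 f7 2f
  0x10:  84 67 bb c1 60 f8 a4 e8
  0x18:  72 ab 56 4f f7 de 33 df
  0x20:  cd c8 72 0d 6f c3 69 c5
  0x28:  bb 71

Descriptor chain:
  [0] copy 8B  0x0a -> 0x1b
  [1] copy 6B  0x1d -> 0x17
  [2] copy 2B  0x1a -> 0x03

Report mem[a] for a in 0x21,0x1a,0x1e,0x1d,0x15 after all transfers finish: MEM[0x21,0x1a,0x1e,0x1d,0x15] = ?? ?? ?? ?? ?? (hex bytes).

[0] 0x0a->0x1b len=8 : 06 01 2b e5 f7 2f 84 67
[1] 0x1d->0x17 len=6 : 2b e5 f7 2f 84 67
[2] 0x1a->0x03 len=2 : 2f 84
query mem[0x21]=0x84, mem[0x1a]=0x2f, mem[0x1e]=0xe5, mem[0x1d]=0x2b, mem[0x15]=0xf8

MEM[0x21,0x1a,0x1e,0x1d,0x15] = 84 2f e5 2b f8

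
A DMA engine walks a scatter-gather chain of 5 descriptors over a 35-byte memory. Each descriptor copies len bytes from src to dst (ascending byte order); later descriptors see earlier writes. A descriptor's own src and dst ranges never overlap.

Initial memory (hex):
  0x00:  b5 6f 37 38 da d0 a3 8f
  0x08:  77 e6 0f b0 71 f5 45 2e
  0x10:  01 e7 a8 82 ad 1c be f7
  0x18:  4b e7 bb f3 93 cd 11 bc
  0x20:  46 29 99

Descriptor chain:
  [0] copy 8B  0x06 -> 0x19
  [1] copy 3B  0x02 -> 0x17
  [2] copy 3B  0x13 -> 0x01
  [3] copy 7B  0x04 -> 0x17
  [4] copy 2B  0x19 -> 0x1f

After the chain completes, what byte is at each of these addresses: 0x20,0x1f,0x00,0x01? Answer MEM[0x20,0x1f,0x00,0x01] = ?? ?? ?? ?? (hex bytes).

MEM[0x20,0x1f,0x00,0x01] = 8f a3 b5 82

  after D0: wrote 8B at 0x19 = a38f77e60fb071f5
  after D1: wrote 3B at 0x17 = 3738da
  after D2: wrote 3B at 0x01 = 82ad1c
  after D3: wrote 7B at 0x17 = dad0a38f77e60f
  after D4: wrote 2B at 0x1f = a38f
query mem[0x20]=0x8f, mem[0x1f]=0xa3, mem[0x00]=0xb5, mem[0x01]=0x82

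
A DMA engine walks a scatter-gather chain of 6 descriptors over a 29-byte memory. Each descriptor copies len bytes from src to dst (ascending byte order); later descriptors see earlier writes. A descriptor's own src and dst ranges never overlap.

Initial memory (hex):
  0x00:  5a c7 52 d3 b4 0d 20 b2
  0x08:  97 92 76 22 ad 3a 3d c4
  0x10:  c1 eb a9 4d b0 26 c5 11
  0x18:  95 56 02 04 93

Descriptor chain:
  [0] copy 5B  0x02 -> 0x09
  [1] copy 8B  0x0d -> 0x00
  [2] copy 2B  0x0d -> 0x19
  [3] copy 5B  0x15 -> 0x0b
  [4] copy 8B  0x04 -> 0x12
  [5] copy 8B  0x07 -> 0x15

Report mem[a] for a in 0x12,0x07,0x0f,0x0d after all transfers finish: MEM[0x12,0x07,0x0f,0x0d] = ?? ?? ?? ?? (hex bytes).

MEM[0x12,0x07,0x0f,0x0d] = eb b0 20 11

  after D0: wrote 5B at 0x09 = 52d3b40d20
  after D1: wrote 8B at 0x00 = 203dc4c1eba94db0
  after D2: wrote 2B at 0x19 = 203d
  after D3: wrote 5B at 0x0b = 26c5119520
  after D4: wrote 8B at 0x12 = eba94db09752d326
  after D5: wrote 8B at 0x15 = b09752d326c51195
query mem[0x12]=0xeb, mem[0x07]=0xb0, mem[0x0f]=0x20, mem[0x0d]=0x11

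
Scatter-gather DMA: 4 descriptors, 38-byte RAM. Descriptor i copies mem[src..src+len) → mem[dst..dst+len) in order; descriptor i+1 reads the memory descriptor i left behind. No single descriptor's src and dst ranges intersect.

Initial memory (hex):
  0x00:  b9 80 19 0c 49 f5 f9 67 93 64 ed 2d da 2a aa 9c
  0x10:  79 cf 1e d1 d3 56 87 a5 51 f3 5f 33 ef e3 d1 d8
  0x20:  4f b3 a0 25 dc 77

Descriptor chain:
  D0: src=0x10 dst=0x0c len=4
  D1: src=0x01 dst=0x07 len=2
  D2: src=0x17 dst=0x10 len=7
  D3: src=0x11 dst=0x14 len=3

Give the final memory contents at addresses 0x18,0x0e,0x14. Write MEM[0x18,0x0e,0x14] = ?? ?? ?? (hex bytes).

#0 dst[0x0c+4] := {0x79,0xcf,0x1e,0xd1}
#1 dst[0x07+2] := {0x80,0x19}
#2 dst[0x10+7] := {0xa5,0x51,0xf3,0x5f,0x33,0xef,0xe3}
#3 dst[0x14+3] := {0x51,0xf3,0x5f}
query mem[0x18]=0x51, mem[0x0e]=0x1e, mem[0x14]=0x51

MEM[0x18,0x0e,0x14] = 51 1e 51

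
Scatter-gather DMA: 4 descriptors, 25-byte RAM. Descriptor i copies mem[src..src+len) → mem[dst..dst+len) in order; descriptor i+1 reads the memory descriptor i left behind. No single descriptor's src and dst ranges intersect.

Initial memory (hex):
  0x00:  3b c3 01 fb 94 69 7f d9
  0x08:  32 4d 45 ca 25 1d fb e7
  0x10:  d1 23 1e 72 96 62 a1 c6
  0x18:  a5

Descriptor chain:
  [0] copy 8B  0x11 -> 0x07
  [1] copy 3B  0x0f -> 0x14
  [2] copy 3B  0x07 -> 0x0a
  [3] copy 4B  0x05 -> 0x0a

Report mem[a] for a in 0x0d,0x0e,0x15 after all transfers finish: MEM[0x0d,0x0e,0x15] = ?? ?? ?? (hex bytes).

D0: mem[0x07..0x0e] <- [23 1e 72 96 62 a1 c6 a5]
D1: mem[0x14..0x16] <- [e7 d1 23]
D2: mem[0x0a..0x0c] <- [23 1e 72]
D3: mem[0x0a..0x0d] <- [69 7f 23 1e]
query mem[0x0d]=0x1e, mem[0x0e]=0xa5, mem[0x15]=0xd1

MEM[0x0d,0x0e,0x15] = 1e a5 d1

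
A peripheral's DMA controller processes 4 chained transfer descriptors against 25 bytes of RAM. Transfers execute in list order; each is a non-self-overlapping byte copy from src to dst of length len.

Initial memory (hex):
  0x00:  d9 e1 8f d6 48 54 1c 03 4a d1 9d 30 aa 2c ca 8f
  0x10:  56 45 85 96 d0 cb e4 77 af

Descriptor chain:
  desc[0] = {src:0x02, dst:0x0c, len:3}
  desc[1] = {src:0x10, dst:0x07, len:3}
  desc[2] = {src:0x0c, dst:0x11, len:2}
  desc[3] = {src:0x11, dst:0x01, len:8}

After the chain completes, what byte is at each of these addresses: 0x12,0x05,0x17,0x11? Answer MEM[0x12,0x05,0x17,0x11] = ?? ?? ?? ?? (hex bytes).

D0: mem[0x0c..0x0e] <- [8f d6 48]
D1: mem[0x07..0x09] <- [56 45 85]
D2: mem[0x11..0x12] <- [8f d6]
D3: mem[0x01..0x08] <- [8f d6 96 d0 cb e4 77 af]
query mem[0x12]=0xd6, mem[0x05]=0xcb, mem[0x17]=0x77, mem[0x11]=0x8f

MEM[0x12,0x05,0x17,0x11] = d6 cb 77 8f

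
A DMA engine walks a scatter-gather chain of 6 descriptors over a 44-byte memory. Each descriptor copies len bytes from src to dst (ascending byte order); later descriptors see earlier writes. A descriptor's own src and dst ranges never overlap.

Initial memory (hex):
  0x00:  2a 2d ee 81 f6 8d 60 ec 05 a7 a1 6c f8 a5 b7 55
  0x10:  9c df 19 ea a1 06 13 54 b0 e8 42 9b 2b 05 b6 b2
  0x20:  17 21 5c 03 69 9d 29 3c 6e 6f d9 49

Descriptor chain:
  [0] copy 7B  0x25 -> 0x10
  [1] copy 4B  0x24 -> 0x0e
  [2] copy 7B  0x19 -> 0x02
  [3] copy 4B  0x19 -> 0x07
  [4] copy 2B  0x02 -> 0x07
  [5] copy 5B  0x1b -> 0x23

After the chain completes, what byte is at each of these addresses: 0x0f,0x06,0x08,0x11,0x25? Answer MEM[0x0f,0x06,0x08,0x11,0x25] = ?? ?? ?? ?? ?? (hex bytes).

  after D0: wrote 7B at 0x10 = 9d293c6e6fd949
  after D1: wrote 4B at 0x0e = 699d293c
  after D2: wrote 7B at 0x02 = e8429b2b05b6b2
  after D3: wrote 4B at 0x07 = e8429b2b
  after D4: wrote 2B at 0x07 = e842
  after D5: wrote 5B at 0x23 = 9b2b05b6b2
query mem[0x0f]=0x9d, mem[0x06]=0x05, mem[0x08]=0x42, mem[0x11]=0x3c, mem[0x25]=0x05

MEM[0x0f,0x06,0x08,0x11,0x25] = 9d 05 42 3c 05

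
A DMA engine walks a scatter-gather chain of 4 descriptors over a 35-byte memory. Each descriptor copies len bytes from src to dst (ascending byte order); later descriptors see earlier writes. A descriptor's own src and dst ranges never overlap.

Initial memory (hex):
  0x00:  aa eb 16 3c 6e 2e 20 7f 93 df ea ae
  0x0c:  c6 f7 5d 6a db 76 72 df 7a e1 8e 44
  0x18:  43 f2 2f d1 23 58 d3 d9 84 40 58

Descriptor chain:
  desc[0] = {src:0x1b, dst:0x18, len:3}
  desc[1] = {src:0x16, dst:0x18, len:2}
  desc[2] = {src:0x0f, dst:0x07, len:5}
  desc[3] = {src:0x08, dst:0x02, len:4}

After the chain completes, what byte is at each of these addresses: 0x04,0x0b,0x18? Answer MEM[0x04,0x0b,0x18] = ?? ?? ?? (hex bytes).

MEM[0x04,0x0b,0x18] = 72 df 8e

D0: mem[0x18..0x1a] <- [d1 23 58]
D1: mem[0x18..0x19] <- [8e 44]
D2: mem[0x07..0x0b] <- [6a db 76 72 df]
D3: mem[0x02..0x05] <- [db 76 72 df]
query mem[0x04]=0x72, mem[0x0b]=0xdf, mem[0x18]=0x8e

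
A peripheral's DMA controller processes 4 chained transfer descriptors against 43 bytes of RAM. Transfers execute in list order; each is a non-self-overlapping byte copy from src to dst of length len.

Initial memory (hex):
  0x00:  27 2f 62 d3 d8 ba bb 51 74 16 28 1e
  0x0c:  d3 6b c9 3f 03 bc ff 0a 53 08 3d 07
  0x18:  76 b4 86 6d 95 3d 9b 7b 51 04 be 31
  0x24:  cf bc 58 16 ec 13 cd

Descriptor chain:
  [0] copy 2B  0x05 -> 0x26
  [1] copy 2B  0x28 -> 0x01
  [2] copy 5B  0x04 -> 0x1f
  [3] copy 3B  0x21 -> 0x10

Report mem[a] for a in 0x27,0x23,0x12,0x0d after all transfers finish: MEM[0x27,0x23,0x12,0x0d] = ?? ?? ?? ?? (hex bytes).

MEM[0x27,0x23,0x12,0x0d] = bb 74 74 6b

D0: mem[0x26..0x27] <- [ba bb]
D1: mem[0x01..0x02] <- [ec 13]
D2: mem[0x1f..0x23] <- [d8 ba bb 51 74]
D3: mem[0x10..0x12] <- [bb 51 74]
query mem[0x27]=0xbb, mem[0x23]=0x74, mem[0x12]=0x74, mem[0x0d]=0x6b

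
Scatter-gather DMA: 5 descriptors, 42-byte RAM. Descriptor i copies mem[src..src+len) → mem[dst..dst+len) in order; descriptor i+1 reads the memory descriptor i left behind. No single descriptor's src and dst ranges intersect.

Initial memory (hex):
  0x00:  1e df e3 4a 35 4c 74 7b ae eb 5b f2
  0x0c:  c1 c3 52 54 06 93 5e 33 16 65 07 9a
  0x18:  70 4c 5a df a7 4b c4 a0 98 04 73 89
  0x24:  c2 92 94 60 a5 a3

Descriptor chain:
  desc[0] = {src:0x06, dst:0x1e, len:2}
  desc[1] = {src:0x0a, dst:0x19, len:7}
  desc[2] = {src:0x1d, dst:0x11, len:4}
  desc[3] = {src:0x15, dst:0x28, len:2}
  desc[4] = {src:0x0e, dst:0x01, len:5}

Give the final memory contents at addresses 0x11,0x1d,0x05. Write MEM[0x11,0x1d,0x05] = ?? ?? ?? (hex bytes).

[0] 0x06->0x1e len=2 : 74 7b
[1] 0x0a->0x19 len=7 : 5b f2 c1 c3 52 54 06
[2] 0x1d->0x11 len=4 : 52 54 06 98
[3] 0x15->0x28 len=2 : 65 07
[4] 0x0e->0x01 len=5 : 52 54 06 52 54
query mem[0x11]=0x52, mem[0x1d]=0x52, mem[0x05]=0x54

MEM[0x11,0x1d,0x05] = 52 52 54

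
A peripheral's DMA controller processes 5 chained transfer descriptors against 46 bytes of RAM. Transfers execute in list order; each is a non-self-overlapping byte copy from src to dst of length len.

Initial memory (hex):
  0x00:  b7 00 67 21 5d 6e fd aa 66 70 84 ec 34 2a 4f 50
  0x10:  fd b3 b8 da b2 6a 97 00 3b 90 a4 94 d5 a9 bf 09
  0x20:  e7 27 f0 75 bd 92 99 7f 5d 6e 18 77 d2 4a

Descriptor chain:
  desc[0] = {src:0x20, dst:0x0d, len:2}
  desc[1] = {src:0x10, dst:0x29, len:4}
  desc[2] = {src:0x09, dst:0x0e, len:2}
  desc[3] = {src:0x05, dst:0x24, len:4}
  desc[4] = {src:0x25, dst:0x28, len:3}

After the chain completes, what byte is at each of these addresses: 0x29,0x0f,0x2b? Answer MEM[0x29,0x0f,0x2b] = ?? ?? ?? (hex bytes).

#0 dst[0x0d+2] := {0xe7,0x27}
#1 dst[0x29+4] := {0xfd,0xb3,0xb8,0xda}
#2 dst[0x0e+2] := {0x70,0x84}
#3 dst[0x24+4] := {0x6e,0xfd,0xaa,0x66}
#4 dst[0x28+3] := {0xfd,0xaa,0x66}
query mem[0x29]=0xaa, mem[0x0f]=0x84, mem[0x2b]=0xb8

MEM[0x29,0x0f,0x2b] = aa 84 b8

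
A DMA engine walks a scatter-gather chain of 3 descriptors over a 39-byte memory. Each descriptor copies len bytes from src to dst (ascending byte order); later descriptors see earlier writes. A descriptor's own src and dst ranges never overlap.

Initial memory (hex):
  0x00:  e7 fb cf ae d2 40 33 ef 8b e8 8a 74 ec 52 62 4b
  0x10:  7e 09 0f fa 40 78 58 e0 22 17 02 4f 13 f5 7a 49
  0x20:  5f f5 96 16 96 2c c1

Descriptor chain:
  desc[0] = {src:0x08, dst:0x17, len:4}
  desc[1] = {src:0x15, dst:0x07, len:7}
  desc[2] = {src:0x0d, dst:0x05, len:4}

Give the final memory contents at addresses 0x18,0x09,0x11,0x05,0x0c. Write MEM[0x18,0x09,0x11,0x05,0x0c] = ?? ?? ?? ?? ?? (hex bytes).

[0] 0x08->0x17 len=4 : 8b e8 8a 74
[1] 0x15->0x07 len=7 : 78 58 8b e8 8a 74 4f
[2] 0x0d->0x05 len=4 : 4f 62 4b 7e
query mem[0x18]=0xe8, mem[0x09]=0x8b, mem[0x11]=0x09, mem[0x05]=0x4f, mem[0x0c]=0x74

MEM[0x18,0x09,0x11,0x05,0x0c] = e8 8b 09 4f 74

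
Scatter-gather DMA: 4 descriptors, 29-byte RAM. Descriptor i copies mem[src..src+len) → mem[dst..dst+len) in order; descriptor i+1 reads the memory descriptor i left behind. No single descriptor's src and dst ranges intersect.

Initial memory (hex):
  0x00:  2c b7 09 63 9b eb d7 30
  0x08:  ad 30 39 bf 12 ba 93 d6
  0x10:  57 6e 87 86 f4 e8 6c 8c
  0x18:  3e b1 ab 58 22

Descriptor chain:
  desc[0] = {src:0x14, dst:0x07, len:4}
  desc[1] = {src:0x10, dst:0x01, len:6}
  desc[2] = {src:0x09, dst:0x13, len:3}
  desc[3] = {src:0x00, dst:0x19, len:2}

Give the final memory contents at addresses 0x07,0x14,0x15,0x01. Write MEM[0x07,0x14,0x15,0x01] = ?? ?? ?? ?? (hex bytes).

#0 dst[0x07+4] := {0xf4,0xe8,0x6c,0x8c}
#1 dst[0x01+6] := {0x57,0x6e,0x87,0x86,0xf4,0xe8}
#2 dst[0x13+3] := {0x6c,0x8c,0xbf}
#3 dst[0x19+2] := {0x2c,0x57}
query mem[0x07]=0xf4, mem[0x14]=0x8c, mem[0x15]=0xbf, mem[0x01]=0x57

MEM[0x07,0x14,0x15,0x01] = f4 8c bf 57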